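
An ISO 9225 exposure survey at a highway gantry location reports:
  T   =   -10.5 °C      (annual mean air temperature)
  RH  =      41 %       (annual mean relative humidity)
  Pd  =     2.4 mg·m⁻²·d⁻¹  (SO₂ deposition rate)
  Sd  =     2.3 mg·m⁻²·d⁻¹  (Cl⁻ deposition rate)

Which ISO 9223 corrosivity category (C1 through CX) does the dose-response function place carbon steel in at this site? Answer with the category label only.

C1

carbon steel: f(T) = +0.150·(T−10) [T≤10 °C] = -3.0750
  sulphur-dioxide contribution → 0.2927 μm/a
  chloride contribution → 0.4346 μm/a
  ⇒ r_corr(carbon steel) = 0.7272 μm/a
0.727 μm/a falls in (0, 1.3] for carbon steel → category C1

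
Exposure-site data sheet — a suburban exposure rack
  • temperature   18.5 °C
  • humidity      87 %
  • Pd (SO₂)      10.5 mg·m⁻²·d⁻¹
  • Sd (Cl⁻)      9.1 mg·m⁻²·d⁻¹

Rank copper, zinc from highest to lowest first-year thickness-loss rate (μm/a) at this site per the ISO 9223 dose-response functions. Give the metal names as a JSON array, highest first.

copper: f(T) = -0.080·(T−10) [T>10 °C] = -0.6800
  Pd branch = 0.0053·Pd^0.26·e^(0.059·RH+f) = 0.8389 μm/a
  Cl⁻ term: 0.01025·9.1^0.27·exp(0.036·87+0.049·18.5) = 1.056
  r_corr = 0.8389 + 1.056 = 1.895 μm/a
zinc: f(T) = -0.071·(T−10) [T>10 °C] = -0.6035
  SO₂ term: 0.0129·10.5^0.44·exp(0.046·87-0.6035) = 1.086
  Cl⁻ term: 0.0175·9.1^0.57·exp(0.008·87+0.085·18.5) = 0.5955
  r_corr = 1.086 + 0.5955 = 1.682 μm/a
Ordering by μm/a: copper (1.89) > zinc (1.68)

["copper", "zinc"]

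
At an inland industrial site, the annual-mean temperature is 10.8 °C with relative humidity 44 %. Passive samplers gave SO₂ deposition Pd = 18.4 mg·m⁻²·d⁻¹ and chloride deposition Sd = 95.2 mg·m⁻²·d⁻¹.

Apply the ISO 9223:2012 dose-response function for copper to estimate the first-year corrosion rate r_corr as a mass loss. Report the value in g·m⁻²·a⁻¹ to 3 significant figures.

r_corr = 3.87 g·m⁻²·a⁻¹

copper: f(T) = -0.080·(T−10) [T>10 °C] = -0.0640
  SO₂ term: 0.0053·18.4^0.26·exp(0.059·44-0.0640) = 0.1422
  Cl⁻ term: 0.01025·95.2^0.27·exp(0.036·44+0.049·10.8) = 0.2902
  r_corr = 0.1422 + 0.2902 = 0.4324 μm/a
Convert to mass loss: 0.4324 μm/a × 8.96 g/cm³ = 3.874 g·m⁻²·a⁻¹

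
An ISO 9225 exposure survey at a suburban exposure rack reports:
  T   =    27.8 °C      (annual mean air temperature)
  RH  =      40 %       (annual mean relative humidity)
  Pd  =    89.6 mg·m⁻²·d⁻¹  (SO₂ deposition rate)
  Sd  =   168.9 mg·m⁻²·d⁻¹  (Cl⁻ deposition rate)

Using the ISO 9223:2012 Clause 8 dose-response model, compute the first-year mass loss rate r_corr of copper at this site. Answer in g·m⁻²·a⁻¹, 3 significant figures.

r_corr = 6.44 g·m⁻²·a⁻¹

copper: T>10 °C ⇒ hinge -0.080·(27.8−10) = -1.4240
  Pd branch = 0.0053·Pd^0.26·e^(0.059·RH+f) = 0.04349 μm/a
  Cl⁻ term: 0.01025·168.9^0.27·exp(0.036·40+0.049·27.8) = 0.6748
  r_corr = 0.04349 + 0.6748 = 0.7183 μm/a
Convert to mass loss: 0.7183 μm/a × 8.96 g/cm³ = 6.436 g·m⁻²·a⁻¹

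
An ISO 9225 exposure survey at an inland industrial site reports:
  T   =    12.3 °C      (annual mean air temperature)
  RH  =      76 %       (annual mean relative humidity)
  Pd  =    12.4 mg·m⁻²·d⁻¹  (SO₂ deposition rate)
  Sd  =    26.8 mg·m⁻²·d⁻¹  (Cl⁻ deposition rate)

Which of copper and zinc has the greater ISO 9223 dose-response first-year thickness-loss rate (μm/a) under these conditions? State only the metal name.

zinc

copper: temperature factor f = -0.080·(2.3) = -0.1840
  SO₂ term: 0.0053·12.4^0.26·exp(0.059·76-0.1840) = 0.7517
  Sd branch = 0.01025·Sd^0.27·e^(0.036·RH+0.049·T) = 0.7019 μm/a
  sum: 0.7517 + 0.7019 → r_corr = 1.454 μm/a
zinc: temperature factor f = -0.071·(2.3) = -0.1633
  SO₂ term: 0.0129·12.4^0.44·exp(0.046·76-0.1633) = 1.094
  Sd branch = 0.0175·Sd^0.57·e^(0.008·RH+0.085·T) = 0.5959 μm/a
  r_corr = 1.094 + 0.5959 = 1.69 μm/a
Ordering by μm/a: zinc (1.69) > copper (1.45)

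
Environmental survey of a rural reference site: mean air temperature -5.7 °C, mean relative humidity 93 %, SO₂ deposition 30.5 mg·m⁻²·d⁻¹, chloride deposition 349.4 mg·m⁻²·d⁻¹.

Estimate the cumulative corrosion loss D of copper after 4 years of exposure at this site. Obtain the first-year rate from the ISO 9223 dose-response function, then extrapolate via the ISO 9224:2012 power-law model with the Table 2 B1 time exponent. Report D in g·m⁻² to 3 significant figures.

copper: T≤10 °C ⇒ hinge +0.126·(-5.7−10) = -1.9782
  Pd branch = 0.0053·Pd^0.26·e^(0.059·RH+f) = 0.4306 μm/a
  Sd branch = 0.01025·Sd^0.27·e^(0.036·RH+0.049·T) = 1.072 μm/a
  sum: 0.4306 + 1.072 → r_corr = 1.502 μm/a
Long-term exponent b (ISO 9224 Table 2, B1) = 0.667
  D(4) = 1.502 × 4^0.667 = 1.502 × 2.521 = 3.788 μm
  Mass loss = 3.788 μm × 8.96 g/cm³ = 33.94 g·m⁻²

D(4) = 33.9 g·m⁻²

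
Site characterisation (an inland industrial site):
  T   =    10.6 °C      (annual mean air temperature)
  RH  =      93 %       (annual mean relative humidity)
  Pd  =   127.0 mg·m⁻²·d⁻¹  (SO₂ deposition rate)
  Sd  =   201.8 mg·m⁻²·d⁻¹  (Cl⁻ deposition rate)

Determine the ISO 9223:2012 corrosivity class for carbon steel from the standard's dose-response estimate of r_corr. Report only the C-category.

carbon steel: f(T) = -0.054·(T−10) [T>10 °C] = -0.0324
  SO₂ term: 1.77·127.0^0.52·exp(0.02·93-0.0324) = 136.7
  Sd branch = 0.102·Sd^0.62·e^(0.033·RH+0.04·T) = 90.08 μm/a
  r_corr = 136.7 + 90.08 = 226.8 μm/a
227 μm/a falls in (200, 700] for carbon steel → category CX

CX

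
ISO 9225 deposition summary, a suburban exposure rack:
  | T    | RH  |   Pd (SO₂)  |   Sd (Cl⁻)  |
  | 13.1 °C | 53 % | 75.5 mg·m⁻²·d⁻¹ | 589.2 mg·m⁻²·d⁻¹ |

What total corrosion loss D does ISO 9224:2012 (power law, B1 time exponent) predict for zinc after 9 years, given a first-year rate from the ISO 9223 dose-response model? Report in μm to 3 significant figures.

D(9) = 23.2 μm

zinc: f(T) = -0.071·(T−10) [T>10 °C] = -0.2201
  SO₂ term: 0.0129·75.5^0.44·exp(0.046·53-0.2201) = 0.7945
  Cl⁻ term: 0.0175·589.2^0.57·exp(0.008·53+0.085·13.1) = 3.089
  sum: 0.7945 + 3.089 → r_corr = 3.884 μm/a
Power-law: D(9) = r_corr · 9^0.813
  D(9) = 3.884 × 9^0.813 = 3.884 × 5.968 = 23.18 μm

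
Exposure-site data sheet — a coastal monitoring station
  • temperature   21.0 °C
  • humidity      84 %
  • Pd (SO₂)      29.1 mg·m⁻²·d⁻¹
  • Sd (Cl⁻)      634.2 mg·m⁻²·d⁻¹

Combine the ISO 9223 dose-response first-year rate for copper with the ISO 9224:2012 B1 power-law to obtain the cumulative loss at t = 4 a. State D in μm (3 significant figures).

D(4) = 10.4 μm

copper: temperature factor f = -0.080·(11.0) = -0.8800
  SO₂ term: 0.0053·29.1^0.26·exp(0.059·84-0.8800) = 0.75
  Sd branch = 0.01025·Sd^0.27·e^(0.036·RH+0.049·T) = 3.369 μm/a
  sum: 0.75 + 3.369 → r_corr = 4.119 μm/a
ISO 9224: D(t) = r_corr · t^b with b = 0.667 (copper, B1)
  D(4) = 4.119 × 4^0.667 = 4.119 × 2.521 = 10.38 μm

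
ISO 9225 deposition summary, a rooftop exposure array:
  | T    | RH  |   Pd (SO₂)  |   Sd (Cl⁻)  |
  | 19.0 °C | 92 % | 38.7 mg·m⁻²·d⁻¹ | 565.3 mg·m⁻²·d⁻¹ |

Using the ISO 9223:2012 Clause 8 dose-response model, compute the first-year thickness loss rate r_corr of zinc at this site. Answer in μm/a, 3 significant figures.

zinc: f(T) = -0.071·(T−10) [T>10 °C] = -0.6390
  Pd branch = 0.0129·Pd^0.44·e^(0.046·RH+f) = 2.342 μm/a
  Sd branch = 0.0175·Sd^0.57·e^(0.008·RH+0.085·T) = 6.806 μm/a
  sum: 2.342 + 6.806 → r_corr = 9.148 μm/a

r_corr = 9.15 μm/a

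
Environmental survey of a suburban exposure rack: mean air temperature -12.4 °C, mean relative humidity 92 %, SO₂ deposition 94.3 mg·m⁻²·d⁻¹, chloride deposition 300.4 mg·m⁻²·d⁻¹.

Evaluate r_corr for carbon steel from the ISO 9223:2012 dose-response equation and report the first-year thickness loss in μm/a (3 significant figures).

carbon steel: temperature factor f = +0.150·(-22.4) = -3.3600
  sulphur-dioxide contribution → 4.117 μm/a
  chloride contribution → 44.45 μm/a
  ⇒ r_corr(carbon steel) = 48.57 μm/a

r_corr = 48.6 μm/a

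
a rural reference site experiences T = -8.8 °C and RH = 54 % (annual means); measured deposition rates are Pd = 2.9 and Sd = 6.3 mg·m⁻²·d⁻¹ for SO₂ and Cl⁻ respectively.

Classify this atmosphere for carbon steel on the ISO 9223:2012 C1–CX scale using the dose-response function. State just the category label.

C2

carbon steel: f(T) = +0.150·(T−10) [T≤10 °C] = -2.8200
  Pd branch = 1.77·Pd^0.52·e^(0.02·RH+f) = 0.5404 μm/a
  Sd branch = 0.102·Sd^0.62·e^(0.033·RH+0.04·T) = 1.334 μm/a
  sum: 0.5404 + 1.334 → r_corr = 1.875 μm/a
Category bounds: 1.3…25 μm/a bracket r_corr ⇒ C2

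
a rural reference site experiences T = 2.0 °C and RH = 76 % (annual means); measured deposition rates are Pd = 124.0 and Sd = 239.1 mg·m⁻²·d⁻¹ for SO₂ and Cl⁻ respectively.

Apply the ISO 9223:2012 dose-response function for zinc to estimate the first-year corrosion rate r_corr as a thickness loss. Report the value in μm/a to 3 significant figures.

r_corr = 3.48 μm/a

zinc: T≤10 °C ⇒ hinge +0.038·(2.0−10) = -0.3040
  SO₂ term: 0.0129·124.0^0.44·exp(0.046·76-0.3040) = 2.618
  Sd branch = 0.0175·Sd^0.57·e^(0.008·RH+0.085·T) = 0.8644 μm/a
  sum: 2.618 + 0.8644 → r_corr = 3.482 μm/a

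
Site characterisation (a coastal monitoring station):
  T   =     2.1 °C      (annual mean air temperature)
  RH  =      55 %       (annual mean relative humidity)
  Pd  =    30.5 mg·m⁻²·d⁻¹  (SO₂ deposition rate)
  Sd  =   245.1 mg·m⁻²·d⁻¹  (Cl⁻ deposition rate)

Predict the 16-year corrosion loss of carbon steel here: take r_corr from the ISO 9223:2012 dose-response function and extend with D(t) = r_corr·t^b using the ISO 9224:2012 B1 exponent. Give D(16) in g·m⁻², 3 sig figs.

D(16) = 1.01e+03 g·m⁻²

carbon steel: T≤10 °C ⇒ hinge +0.150·(2.1−10) = -1.1850
  Pd branch = 1.77·Pd^0.52·e^(0.02·RH+f) = 9.614 μm/a
  Cl⁻ term: 0.102·245.1^0.62·exp(0.033·55+0.04·2.1) = 20.64
  r_corr = 9.614 + 20.64 = 30.25 μm/a
ISO 9224: D(t) = r_corr · t^b with b = 0.523 (carbon steel, B1)
  D(16) = 30.25 × 16^0.523 = 30.25 × 4.263 = 129 μm
  Mass loss = 129 μm × 7.85 g/cm³ = 1013 g·m⁻²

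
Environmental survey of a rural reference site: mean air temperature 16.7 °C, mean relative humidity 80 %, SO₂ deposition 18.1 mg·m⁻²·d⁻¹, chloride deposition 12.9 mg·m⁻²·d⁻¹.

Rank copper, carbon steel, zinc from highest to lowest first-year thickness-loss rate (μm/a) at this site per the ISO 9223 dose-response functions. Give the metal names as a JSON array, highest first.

copper: T>10 °C ⇒ hinge -0.080·(16.7−10) = -0.5360
  sulphur-dioxide contribution → 0.7385 μm/a
  chloride contribution → 0.8255 μm/a
  ⇒ r_corr(copper) = 1.564 μm/a
carbon steel: T>10 °C ⇒ hinge -0.054·(16.7−10) = -0.3618
  sulphur-dioxide contribution → 27.52 μm/a
  chloride contribution → 13.61 μm/a
  ⇒ r_corr(carbon steel) = 41.13 μm/a
zinc: f(T) = -0.071·(T−10) [T>10 °C] = -0.4757
  sulphur-dioxide contribution → 1.137 μm/a
  chloride contribution → 0.5895 μm/a
  total first-year rate 1.726 μm/a
Ordering by μm/a: carbon steel (41.1) > zinc (1.73) > copper (1.56)

["carbon steel", "zinc", "copper"]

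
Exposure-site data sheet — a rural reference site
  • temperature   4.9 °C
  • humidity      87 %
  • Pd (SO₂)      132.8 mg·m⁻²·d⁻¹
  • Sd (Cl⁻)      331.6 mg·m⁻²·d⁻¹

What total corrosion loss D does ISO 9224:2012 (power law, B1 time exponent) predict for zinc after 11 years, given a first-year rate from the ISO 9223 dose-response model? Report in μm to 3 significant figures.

D(11) = 45.3 μm

zinc: f(T) = +0.038·(T−10) [T≤10 °C] = -0.1938
  Pd branch = 0.0129·Pd^0.44·e^(0.046·RH+f) = 4.997 μm/a
  Cl⁻ term: 0.0175·331.6^0.57·exp(0.008·87+0.085·4.9) = 1.455
  r_corr = 4.997 + 1.455 = 6.452 μm/a
Long-term exponent b (ISO 9224 Table 2, B1) = 0.813
  D(11) = 6.452 × 11^0.813 = 6.452 × 7.025 = 45.33 μm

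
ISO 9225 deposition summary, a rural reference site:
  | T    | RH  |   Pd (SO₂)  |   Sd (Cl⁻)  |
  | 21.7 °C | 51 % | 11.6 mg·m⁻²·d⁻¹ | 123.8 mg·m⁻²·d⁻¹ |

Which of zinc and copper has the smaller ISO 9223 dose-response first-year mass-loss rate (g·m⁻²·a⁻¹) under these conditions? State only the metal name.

copper

zinc: temperature factor f = -0.071·(11.7) = -0.8307
  Pd branch = 0.0129·Pd^0.44·e^(0.046·RH+f) = 0.1726 μm/a
  Cl⁻ term: 0.0175·123.8^0.57·exp(0.008·51+0.085·21.7) = 2.595
  sum: 0.1726 + 2.595 → r_corr = 2.768 μm/a
  mass loss = 2.768 μm/a × 7.14 g/cm³ = 19.76 g·m⁻²·a⁻¹
copper: T>10 °C ⇒ hinge -0.080·(21.7−10) = -0.9360
  SO₂ term: 0.0053·11.6^0.26·exp(0.059·51-0.9360) = 0.07968
  Sd branch = 0.01025·Sd^0.27·e^(0.036·RH+0.049·T) = 0.6838 μm/a
  sum: 0.07968 + 0.6838 → r_corr = 0.7634 μm/a
  mass loss = 0.7634 μm/a × 8.96 g/cm³ = 6.84 g·m⁻²·a⁻¹
Ordering by g·m⁻²·a⁻¹: zinc (19.8) > copper (6.84)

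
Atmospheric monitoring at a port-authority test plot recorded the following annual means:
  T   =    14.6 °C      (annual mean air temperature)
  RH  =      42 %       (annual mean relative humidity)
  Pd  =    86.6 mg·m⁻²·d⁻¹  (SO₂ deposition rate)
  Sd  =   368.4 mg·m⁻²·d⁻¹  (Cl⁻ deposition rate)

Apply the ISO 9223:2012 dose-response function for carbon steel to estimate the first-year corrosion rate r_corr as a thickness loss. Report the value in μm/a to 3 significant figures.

r_corr = 61.1 μm/a

carbon steel: T>10 °C ⇒ hinge -0.054·(14.6−10) = -0.2484
  SO₂ term: 1.77·86.6^0.52·exp(0.02·42-0.2484) = 32.54
  Sd branch = 0.102·Sd^0.62·e^(0.033·RH+0.04·T) = 28.53 μm/a
  sum: 32.54 + 28.53 → r_corr = 61.07 μm/a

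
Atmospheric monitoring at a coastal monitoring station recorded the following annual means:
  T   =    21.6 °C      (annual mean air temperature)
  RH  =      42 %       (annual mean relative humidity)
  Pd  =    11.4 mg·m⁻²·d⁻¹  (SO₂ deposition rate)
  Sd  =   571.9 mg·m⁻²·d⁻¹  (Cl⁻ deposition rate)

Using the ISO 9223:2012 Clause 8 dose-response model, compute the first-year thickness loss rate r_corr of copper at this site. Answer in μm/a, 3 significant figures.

r_corr = 0.791 μm/a

copper: f(T) = -0.080·(T−10) [T>10 °C] = -0.9280
  sulphur-dioxide contribution → 0.04701 μm/a
  chloride contribution → 0.7439 μm/a
  ⇒ r_corr(copper) = 0.7909 μm/a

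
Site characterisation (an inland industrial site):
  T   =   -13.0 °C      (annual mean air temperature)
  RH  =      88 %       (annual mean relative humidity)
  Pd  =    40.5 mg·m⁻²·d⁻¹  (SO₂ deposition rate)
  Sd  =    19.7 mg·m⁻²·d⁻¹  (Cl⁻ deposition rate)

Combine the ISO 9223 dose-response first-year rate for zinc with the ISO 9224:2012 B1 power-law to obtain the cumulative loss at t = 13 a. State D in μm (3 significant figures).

D(13) = 13.2 μm

zinc: f(T) = +0.038·(T−10) [T≤10 °C] = -0.8740
  SO₂ term: 0.0129·40.5^0.44·exp(0.046·88-0.8740) = 1.572
  Sd branch = 0.0175·Sd^0.57·e^(0.008·RH+0.085·T) = 0.06408 μm/a
  sum: 1.572 + 0.06408 → r_corr = 1.636 μm/a
ISO 9224: D(t) = r_corr · t^b with b = 0.813 (zinc, B1)
  D(13) = 1.636 × 13^0.813 = 1.636 × 8.047 = 13.16 μm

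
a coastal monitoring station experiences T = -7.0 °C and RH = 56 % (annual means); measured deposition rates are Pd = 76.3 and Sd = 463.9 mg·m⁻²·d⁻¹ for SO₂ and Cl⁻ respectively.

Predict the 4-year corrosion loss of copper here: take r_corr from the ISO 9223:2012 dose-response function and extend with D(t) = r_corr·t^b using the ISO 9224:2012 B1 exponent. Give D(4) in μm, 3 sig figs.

D(4) = 0.854 μm

copper: f(T) = +0.126·(T−10) [T≤10 °C] = -2.1420
  sulphur-dioxide contribution → 0.05229 μm/a
  chloride contribution → 0.2866 μm/a
  total first-year rate 0.3389 μm/a
ISO 9224: D(t) = r_corr · t^b with b = 0.667 (copper, B1)
  D(4) = 0.3389 × 4^0.667 = 0.3389 × 2.521 = 0.8543 μm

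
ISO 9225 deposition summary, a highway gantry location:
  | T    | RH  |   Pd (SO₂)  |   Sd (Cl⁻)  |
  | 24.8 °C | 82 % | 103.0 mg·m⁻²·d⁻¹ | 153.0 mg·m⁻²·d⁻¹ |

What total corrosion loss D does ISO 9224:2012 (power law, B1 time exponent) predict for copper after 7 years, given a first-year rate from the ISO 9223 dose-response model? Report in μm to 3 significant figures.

copper: T>10 °C ⇒ hinge -0.080·(24.8−10) = -1.1840
  SO₂ term: 0.0053·103.0^0.26·exp(0.059·82-1.1840) = 0.6832
  Sd branch = 0.01025·Sd^0.27·e^(0.036·RH+0.049·T) = 2.573 μm/a
  sum: 0.6832 + 2.573 → r_corr = 3.256 μm/a
Long-term exponent b (ISO 9224 Table 2, B1) = 0.667
  D(7) = 3.256 × 7^0.667 = 3.256 × 3.662 = 11.92 μm

D(7) = 11.9 μm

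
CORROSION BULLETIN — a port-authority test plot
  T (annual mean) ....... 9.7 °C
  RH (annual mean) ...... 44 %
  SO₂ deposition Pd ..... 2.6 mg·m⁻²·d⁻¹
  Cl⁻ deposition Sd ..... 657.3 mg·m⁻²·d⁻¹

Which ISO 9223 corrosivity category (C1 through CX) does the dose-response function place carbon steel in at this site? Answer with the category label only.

carbon steel: temperature factor f = +0.150·(-0.3) = -0.0450
  sulphur-dioxide contribution → 6.705 μm/a
  chloride contribution → 35.87 μm/a
  ⇒ r_corr(carbon steel) = 42.57 μm/a
Category bounds: 25…50 μm/a bracket r_corr ⇒ C3

C3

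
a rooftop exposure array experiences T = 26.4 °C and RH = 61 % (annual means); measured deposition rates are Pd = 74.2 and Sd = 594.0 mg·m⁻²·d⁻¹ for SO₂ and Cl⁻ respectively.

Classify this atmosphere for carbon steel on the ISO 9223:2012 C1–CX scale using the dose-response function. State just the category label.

C5

carbon steel: T>10 °C ⇒ hinge -0.054·(26.4−10) = -0.8856
  SO₂ term: 1.77·74.2^0.52·exp(0.02·61-0.8856) = 23.22
  Cl⁻ term: 0.102·594.0^0.62·exp(0.033·61+0.04·26.4) = 115.1
  r_corr = 23.22 + 115.1 = 138.3 μm/a
ISO 9223 Table 2 (carbon steel): 80 < 138 ≤ 200 μm/a ⇒ C5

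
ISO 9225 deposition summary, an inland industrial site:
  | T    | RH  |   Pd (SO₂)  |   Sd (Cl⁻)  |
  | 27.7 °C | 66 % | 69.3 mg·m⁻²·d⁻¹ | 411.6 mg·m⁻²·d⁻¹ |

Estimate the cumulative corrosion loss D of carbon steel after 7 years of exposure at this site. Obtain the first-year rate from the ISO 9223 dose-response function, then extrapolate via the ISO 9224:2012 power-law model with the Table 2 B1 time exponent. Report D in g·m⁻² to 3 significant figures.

D(7) = 2.98e+03 g·m⁻²

carbon steel: f(T) = -0.054·(T−10) [T>10 °C] = -0.9558
  Pd branch = 1.77·Pd^0.52·e^(0.02·RH+f) = 23.08 μm/a
  Cl⁻ term: 0.102·411.6^0.62·exp(0.033·66+0.04·27.7) = 113.9
  r_corr = 23.08 + 113.9 = 137 μm/a
ISO 9224: D(t) = r_corr · t^b with b = 0.523 (carbon steel, B1)
  D(7) = 137 × 7^0.523 = 137 × 2.767 = 379.1 μm
  Mass loss = 379.1 μm × 7.85 g/cm³ = 2976 g·m⁻²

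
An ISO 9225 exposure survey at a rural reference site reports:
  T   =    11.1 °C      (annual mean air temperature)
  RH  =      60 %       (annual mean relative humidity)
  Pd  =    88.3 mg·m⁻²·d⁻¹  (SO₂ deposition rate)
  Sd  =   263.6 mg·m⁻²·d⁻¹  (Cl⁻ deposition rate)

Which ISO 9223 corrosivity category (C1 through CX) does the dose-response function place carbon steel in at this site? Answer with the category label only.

C5

carbon steel: f(T) = -0.054·(T−10) [T>10 °C] = -0.0594
  SO₂ term: 1.77·88.3^0.52·exp(0.02·60-0.0594) = 56.92
  Sd branch = 0.102·Sd^0.62·e^(0.033·RH+0.04·T) = 36.5 μm/a
  sum: 56.92 + 36.5 → r_corr = 93.42 μm/a
93.4 μm/a falls in (80, 200] for carbon steel → category C5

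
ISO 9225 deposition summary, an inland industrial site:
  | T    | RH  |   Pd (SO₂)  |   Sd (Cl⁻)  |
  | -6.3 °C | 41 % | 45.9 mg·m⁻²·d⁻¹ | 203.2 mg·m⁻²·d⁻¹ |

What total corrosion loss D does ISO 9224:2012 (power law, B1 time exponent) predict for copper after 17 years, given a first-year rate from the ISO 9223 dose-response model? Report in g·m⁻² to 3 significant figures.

copper: f(T) = +0.126·(T−10) [T≤10 °C] = -2.0538
  SO₂ term: 0.0053·45.9^0.26·exp(0.059·41-2.0538) = 0.02065
  Sd branch = 0.01025·Sd^0.27·e^(0.036·RH+0.049·T) = 0.1383 μm/a
  sum: 0.02065 + 0.1383 → r_corr = 0.1589 μm/a
ISO 9224: D(t) = r_corr · t^b with b = 0.667 (copper, B1)
  D(17) = 0.1589 × 17^0.667 = 0.1589 × 6.618 = 1.052 μm
  Mass loss = 1.052 μm × 8.96 g/cm³ = 9.425 g·m⁻²

D(17) = 9.42 g·m⁻²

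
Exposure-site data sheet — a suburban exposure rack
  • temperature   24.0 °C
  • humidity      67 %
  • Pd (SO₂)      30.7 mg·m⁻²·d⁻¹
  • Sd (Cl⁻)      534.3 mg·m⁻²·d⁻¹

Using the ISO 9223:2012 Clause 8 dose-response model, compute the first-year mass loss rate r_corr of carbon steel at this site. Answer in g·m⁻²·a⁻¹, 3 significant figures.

r_corr = 1.09e+03 g·m⁻²·a⁻¹

carbon steel: temperature factor f = -0.054·(14.0) = -0.7560
  SO₂ term: 1.77·30.7^0.52·exp(0.02·67-0.7560) = 18.83
  Cl⁻ term: 0.102·534.3^0.62·exp(0.033·67+0.04·24.0) = 119.4
  r_corr = 18.83 + 119.4 = 138.2 μm/a
Convert to mass loss: 138.2 μm/a × 7.85 g/cm³ = 1085 g·m⁻²·a⁻¹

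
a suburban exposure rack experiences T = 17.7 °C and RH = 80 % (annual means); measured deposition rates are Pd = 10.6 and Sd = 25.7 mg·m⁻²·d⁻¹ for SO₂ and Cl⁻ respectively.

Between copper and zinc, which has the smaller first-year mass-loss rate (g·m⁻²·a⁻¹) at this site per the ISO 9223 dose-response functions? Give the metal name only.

copper: temperature factor f = -0.080·(7.7) = -0.6160
  Pd branch = 0.0053·Pd^0.26·e^(0.059·RH+f) = 0.5932 μm/a
  Sd branch = 0.01025·Sd^0.27·e^(0.036·RH+0.049·T) = 1.044 μm/a
  r_corr = 0.5932 + 1.044 = 1.638 μm/a
  mass loss = 1.638 μm/a × 8.96 g/cm³ = 14.67 g·m⁻²·a⁻¹
zinc: temperature factor f = -0.071·(7.7) = -0.5467
  SO₂ term: 0.0129·10.6^0.44·exp(0.046·80-0.5467) = 0.8366
  Cl⁻ term: 0.0175·25.7^0.57·exp(0.008·80+0.085·17.7) = 0.9507
  sum: 0.8366 + 0.9507 → r_corr = 1.787 μm/a
  mass loss = 1.787 μm/a × 7.14 g/cm³ = 12.76 g·m⁻²·a⁻¹
Ordering by g·m⁻²·a⁻¹: copper (14.7) > zinc (12.8)

zinc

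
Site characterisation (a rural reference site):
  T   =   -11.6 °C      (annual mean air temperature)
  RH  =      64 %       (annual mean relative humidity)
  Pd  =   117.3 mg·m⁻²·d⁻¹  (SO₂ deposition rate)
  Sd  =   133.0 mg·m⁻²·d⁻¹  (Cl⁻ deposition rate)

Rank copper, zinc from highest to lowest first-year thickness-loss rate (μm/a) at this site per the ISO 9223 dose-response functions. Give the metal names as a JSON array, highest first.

["zinc", "copper"]

copper: T≤10 °C ⇒ hinge +0.126·(-11.6−10) = -2.7216
  sulphur-dioxide contribution → 0.05251 μm/a
  chloride contribution → 0.2177 μm/a
  total first-year rate 0.2702 μm/a
zinc: T≤10 °C ⇒ hinge +0.038·(-11.6−10) = -0.8208
  sulphur-dioxide contribution → 0.8774 μm/a
  chloride contribution → 0.1769 μm/a
  total first-year rate 1.054 μm/a
Ordering by μm/a: zinc (1.05) > copper (0.27)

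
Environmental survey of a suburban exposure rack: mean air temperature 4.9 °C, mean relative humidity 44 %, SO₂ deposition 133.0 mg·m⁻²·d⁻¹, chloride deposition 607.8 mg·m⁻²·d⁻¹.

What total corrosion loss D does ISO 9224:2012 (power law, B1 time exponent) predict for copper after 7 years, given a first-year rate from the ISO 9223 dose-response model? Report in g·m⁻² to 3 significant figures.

copper: temperature factor f = +0.126·(-5.1) = -0.6426
  sulphur-dioxide contribution → 0.1333 μm/a
  chloride contribution → 0.3585 μm/a
  total first-year rate 0.4918 μm/a
Power-law: D(7) = r_corr · 7^0.667
  D(7) = 0.4918 × 7^0.667 = 0.4918 × 3.662 = 1.801 μm
  Mass loss = 1.801 μm × 8.96 g/cm³ = 16.14 g·m⁻²

D(7) = 16.1 g·m⁻²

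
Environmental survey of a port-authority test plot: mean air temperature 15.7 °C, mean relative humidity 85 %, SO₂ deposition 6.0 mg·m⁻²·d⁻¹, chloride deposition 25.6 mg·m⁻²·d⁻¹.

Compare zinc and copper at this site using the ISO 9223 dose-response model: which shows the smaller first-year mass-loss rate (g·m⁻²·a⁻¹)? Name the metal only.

zinc

zinc: T>10 °C ⇒ hinge -0.071·(15.7−10) = -0.4047
  Pd branch = 0.0129·Pd^0.44·e^(0.046·RH+f) = 0.9447 μm/a
  Sd branch = 0.0175·Sd^0.57·e^(0.008·RH+0.085·T) = 0.833 μm/a
  r_corr = 0.9447 + 0.833 = 1.778 μm/a
  mass loss = 1.778 μm/a × 7.14 g/cm³ = 12.69 g·m⁻²·a⁻¹
copper: T>10 °C ⇒ hinge -0.080·(15.7−10) = -0.4560
  SO₂ term: 0.0053·6.0^0.26·exp(0.059·85-0.4560) = 0.8064
  Cl⁻ term: 0.01025·25.6^0.27·exp(0.036·85+0.049·15.7) = 1.132
  sum: 0.8064 + 1.132 → r_corr = 1.939 μm/a
  mass loss = 1.939 μm/a × 8.96 g/cm³ = 17.37 g·m⁻²·a⁻¹
Ordering by g·m⁻²·a⁻¹: copper (17.4) > zinc (12.7)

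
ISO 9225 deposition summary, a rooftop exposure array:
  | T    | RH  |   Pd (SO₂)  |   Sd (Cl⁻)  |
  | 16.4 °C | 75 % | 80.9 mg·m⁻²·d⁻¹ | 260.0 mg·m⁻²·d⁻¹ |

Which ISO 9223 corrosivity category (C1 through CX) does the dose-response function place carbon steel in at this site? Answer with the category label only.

C5

carbon steel: f(T) = -0.054·(T−10) [T>10 °C] = -0.3456
  sulphur-dioxide contribution → 55.14 μm/a
  chloride contribution → 73.39 μm/a
  ⇒ r_corr(carbon steel) = 128.5 μm/a
ISO 9223 Table 2 (carbon steel): 80 < 129 ≤ 200 μm/a ⇒ C5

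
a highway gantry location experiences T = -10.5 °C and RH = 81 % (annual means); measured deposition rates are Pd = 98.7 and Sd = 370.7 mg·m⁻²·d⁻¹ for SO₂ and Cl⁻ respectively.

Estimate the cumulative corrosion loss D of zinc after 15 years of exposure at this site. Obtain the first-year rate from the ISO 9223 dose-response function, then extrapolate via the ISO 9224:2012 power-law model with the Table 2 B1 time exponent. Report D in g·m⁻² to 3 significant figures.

zinc: f(T) = +0.038·(T−10) [T≤10 °C] = -0.7790
  SO₂ term: 0.0129·98.7^0.44·exp(0.046·81-0.7790) = 1.853
  Cl⁻ term: 0.0175·370.7^0.57·exp(0.008·81+0.085·-10.5) = 0.3992
  r_corr = 1.853 + 0.3992 = 2.253 μm/a
Power-law: D(15) = r_corr · 15^0.813
  D(15) = 2.253 × 15^0.813 = 2.253 × 9.04 = 20.36 μm
  Mass loss = 20.36 μm × 7.14 g/cm³ = 145.4 g·m⁻²

D(15) = 145 g·m⁻²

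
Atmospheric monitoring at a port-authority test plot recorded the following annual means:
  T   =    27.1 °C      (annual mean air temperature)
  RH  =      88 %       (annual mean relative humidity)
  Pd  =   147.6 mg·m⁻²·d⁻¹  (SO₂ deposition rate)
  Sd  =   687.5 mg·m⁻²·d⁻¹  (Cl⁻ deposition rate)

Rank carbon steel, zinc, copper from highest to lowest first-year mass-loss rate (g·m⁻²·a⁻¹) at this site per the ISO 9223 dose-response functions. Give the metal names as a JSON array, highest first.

carbon steel: temperature factor f = -0.054·(17.1) = -0.9234
  Pd branch = 1.77·Pd^0.52·e^(0.02·RH+f) = 54.86 μm/a
  Cl⁻ term: 0.102·687.5^0.62·exp(0.033·88+0.04·27.1) = 316
  sum: 54.86 + 316 → r_corr = 370.8 μm/a
  mass loss = 370.8 μm/a × 7.85 g/cm³ = 2911 g·m⁻²·a⁻¹
zinc: temperature factor f = -0.071·(17.1) = -1.2141
  Pd branch = 0.0129·Pd^0.44·e^(0.046·RH+f) = 1.976 μm/a
  Sd branch = 0.0175·Sd^0.57·e^(0.008·RH+0.085·T) = 14.67 μm/a
  sum: 1.976 + 14.67 → r_corr = 16.65 μm/a
  mass loss = 16.65 μm/a × 7.14 g/cm³ = 118.8 g·m⁻²·a⁻¹
copper: temperature factor f = -0.080·(17.1) = -1.3680
  SO₂ term: 0.0053·147.6^0.26·exp(0.059·88-1.3680) = 0.8892
  Sd branch = 0.01025·Sd^0.27·e^(0.036·RH+0.049·T) = 5.362 μm/a
  r_corr = 0.8892 + 5.362 = 6.251 μm/a
  mass loss = 6.251 μm/a × 8.96 g/cm³ = 56.01 g·m⁻²·a⁻¹
Ordering by g·m⁻²·a⁻¹: carbon steel (2910) > zinc (119) > copper (56)

["carbon steel", "zinc", "copper"]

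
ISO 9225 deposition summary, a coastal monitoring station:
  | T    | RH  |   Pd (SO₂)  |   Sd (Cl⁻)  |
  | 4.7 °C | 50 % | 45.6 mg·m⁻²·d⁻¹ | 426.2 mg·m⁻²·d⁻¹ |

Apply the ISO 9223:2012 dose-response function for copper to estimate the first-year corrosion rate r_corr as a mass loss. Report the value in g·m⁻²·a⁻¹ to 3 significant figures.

r_corr = 4.84 g·m⁻²·a⁻¹

copper: f(T) = +0.126·(T−10) [T≤10 °C] = -0.6678
  sulphur-dioxide contribution → 0.1402 μm/a
  chloride contribution → 0.4004 μm/a
  total first-year rate 0.5406 μm/a
Convert to mass loss: 0.5406 μm/a × 8.96 g/cm³ = 4.844 g·m⁻²·a⁻¹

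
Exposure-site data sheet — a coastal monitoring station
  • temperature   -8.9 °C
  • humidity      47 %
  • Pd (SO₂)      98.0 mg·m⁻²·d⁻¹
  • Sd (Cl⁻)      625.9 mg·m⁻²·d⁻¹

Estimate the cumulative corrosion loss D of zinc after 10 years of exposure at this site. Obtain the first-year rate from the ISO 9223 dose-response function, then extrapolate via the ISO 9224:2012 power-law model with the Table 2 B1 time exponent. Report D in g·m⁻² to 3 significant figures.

zinc: temperature factor f = +0.038·(-18.9) = -0.7182
  sulphur-dioxide contribution → 0.4109 μm/a
  chloride contribution → 0.4697 μm/a
  total first-year rate 0.8806 μm/a
Long-term exponent b (ISO 9224 Table 2, B1) = 0.813
  D(10) = 0.8806 × 10^0.813 = 0.8806 × 6.501 = 5.725 μm
  Mass loss = 5.725 μm × 7.14 g/cm³ = 40.88 g·m⁻²

D(10) = 40.9 g·m⁻²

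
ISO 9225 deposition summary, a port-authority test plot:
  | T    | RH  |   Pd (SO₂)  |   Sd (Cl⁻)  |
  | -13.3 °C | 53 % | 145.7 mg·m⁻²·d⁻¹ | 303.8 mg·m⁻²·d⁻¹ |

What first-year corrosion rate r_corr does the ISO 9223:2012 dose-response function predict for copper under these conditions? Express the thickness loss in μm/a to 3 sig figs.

r_corr = 0.192 μm/a

copper: T≤10 °C ⇒ hinge +0.126·(-13.3−10) = -2.9358
  Pd branch = 0.0053·Pd^0.26·e^(0.059·RH+f) = 0.02343 μm/a
  Sd branch = 0.01025·Sd^0.27·e^(0.036·RH+0.049·T) = 0.1685 μm/a
  sum: 0.02343 + 0.1685 → r_corr = 0.1919 μm/a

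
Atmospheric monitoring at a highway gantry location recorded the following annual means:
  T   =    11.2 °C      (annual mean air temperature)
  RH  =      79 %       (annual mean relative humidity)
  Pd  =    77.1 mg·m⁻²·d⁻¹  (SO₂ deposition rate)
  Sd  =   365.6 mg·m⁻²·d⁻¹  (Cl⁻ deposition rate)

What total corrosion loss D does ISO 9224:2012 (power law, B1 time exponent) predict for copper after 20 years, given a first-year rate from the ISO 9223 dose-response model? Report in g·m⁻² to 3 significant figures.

copper: temperature factor f = -0.080·(1.2) = -0.0960
  sulphur-dioxide contribution → 1.576 μm/a
  chloride contribution → 1.5 μm/a
  ⇒ r_corr(copper) = 3.076 μm/a
Long-term exponent b (ISO 9224 Table 2, B1) = 0.667
  D(20) = 3.076 × 20^0.667 = 3.076 × 7.375 = 22.69 μm
  Mass loss = 22.69 μm × 8.96 g/cm³ = 203.3 g·m⁻²

D(20) = 203 g·m⁻²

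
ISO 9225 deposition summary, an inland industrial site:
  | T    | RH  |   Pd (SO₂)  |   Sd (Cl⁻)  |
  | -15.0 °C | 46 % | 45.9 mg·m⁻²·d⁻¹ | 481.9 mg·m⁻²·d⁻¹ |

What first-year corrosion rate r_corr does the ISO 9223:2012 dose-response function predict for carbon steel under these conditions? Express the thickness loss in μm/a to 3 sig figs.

carbon steel: f(T) = +0.150·(T−10) [T≤10 °C] = -3.7500
  sulphur-dioxide contribution → 0.7639 μm/a
  chloride contribution → 11.77 μm/a
  total first-year rate 12.53 μm/a

r_corr = 12.5 μm/a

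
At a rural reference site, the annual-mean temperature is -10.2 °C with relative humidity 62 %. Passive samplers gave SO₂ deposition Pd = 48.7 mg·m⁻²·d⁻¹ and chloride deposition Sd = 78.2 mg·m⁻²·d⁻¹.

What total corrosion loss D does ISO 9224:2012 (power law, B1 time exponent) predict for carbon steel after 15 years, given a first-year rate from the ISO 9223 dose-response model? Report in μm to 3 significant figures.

D(15) = 41.5 μm

carbon steel: temperature factor f = +0.150·(-20.2) = -3.0300
  sulphur-dioxide contribution → 2.229 μm/a
  chloride contribution → 7.83 μm/a
  total first-year rate 10.06 μm/a
Long-term exponent b (ISO 9224 Table 2, B1) = 0.523
  D(15) = 10.06 × 15^0.523 = 10.06 × 4.122 = 41.46 μm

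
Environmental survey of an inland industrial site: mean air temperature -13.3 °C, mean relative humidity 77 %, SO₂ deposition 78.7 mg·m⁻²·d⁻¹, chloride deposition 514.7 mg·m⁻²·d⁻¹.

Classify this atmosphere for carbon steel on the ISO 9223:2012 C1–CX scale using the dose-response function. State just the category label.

C3

carbon steel: f(T) = +0.150·(T−10) [T≤10 °C] = -3.4950
  Pd branch = 1.77·Pd^0.52·e^(0.02·RH+f) = 2.426 μm/a
  Cl⁻ term: 0.102·514.7^0.62·exp(0.033·77+0.04·-13.3) = 36.5
  sum: 2.426 + 36.5 → r_corr = 38.92 μm/a
Category bounds: 25…50 μm/a bracket r_corr ⇒ C3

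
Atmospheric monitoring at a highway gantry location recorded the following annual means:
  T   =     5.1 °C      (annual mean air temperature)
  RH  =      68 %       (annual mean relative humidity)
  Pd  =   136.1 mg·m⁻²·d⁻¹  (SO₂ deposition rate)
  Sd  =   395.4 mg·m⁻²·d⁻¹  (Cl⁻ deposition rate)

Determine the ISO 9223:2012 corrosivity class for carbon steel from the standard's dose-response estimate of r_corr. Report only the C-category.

C5

carbon steel: temperature factor f = +0.150·(-4.9) = -0.7350
  sulphur-dioxide contribution → 42.56 μm/a
  chloride contribution → 48.07 μm/a
  ⇒ r_corr(carbon steel) = 90.64 μm/a
90.6 μm/a falls in (80, 200] for carbon steel → category C5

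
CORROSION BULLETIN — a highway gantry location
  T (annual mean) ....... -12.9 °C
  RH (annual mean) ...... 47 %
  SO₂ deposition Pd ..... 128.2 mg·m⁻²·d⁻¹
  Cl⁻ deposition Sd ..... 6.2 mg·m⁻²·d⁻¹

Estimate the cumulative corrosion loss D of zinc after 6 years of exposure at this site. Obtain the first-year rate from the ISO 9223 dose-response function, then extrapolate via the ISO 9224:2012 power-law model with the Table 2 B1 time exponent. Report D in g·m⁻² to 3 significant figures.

D(6) = 12.9 g·m⁻²

zinc: f(T) = +0.038·(T−10) [T≤10 °C] = -0.8702
  sulphur-dioxide contribution → 0.3973 μm/a
  chloride contribution → 0.02409 μm/a
  ⇒ r_corr(zinc) = 0.4214 μm/a
Power-law: D(6) = r_corr · 6^0.813
  D(6) = 0.4214 × 6^0.813 = 0.4214 × 4.292 = 1.808 μm
  Mass loss = 1.808 μm × 7.14 g/cm³ = 12.91 g·m⁻²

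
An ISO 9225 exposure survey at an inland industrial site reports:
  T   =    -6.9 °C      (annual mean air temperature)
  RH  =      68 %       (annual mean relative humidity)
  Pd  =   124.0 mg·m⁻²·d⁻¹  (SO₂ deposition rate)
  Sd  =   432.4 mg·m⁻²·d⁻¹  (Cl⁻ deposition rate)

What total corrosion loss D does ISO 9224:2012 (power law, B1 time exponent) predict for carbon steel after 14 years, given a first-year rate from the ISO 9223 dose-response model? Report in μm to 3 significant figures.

carbon steel: f(T) = +0.150·(T−10) [T≤10 °C] = -2.5350
  sulphur-dioxide contribution → 6.703 μm/a
  chloride contribution → 31.44 μm/a
  total first-year rate 38.15 μm/a
ISO 9224: D(t) = r_corr · t^b with b = 0.523 (carbon steel, B1)
  D(14) = 38.15 × 14^0.523 = 38.15 × 3.976 = 151.7 μm

D(14) = 152 μm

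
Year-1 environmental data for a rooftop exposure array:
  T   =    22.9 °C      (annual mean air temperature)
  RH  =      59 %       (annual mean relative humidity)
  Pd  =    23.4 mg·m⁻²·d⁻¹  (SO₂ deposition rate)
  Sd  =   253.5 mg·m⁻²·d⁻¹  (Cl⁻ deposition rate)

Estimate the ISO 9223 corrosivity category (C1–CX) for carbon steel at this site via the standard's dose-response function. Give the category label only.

C4

carbon steel: f(T) = -0.054·(T−10) [T>10 °C] = -0.6966
  Pd branch = 1.77·Pd^0.52·e^(0.02·RH+f) = 14.79 μm/a
  Sd branch = 0.102·Sd^0.62·e^(0.033·RH+0.04·T) = 55.27 μm/a
  r_corr = 14.79 + 55.27 = 70.05 μm/a
ISO 9223 Table 2 (carbon steel): 50 < 70.1 ≤ 80 μm/a ⇒ C4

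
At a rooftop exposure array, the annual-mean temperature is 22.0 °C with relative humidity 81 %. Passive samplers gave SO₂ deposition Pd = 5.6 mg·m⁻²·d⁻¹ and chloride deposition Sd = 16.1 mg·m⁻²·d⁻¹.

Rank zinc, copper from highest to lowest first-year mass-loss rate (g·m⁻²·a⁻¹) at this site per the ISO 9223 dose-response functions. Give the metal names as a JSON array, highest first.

zinc: temperature factor f = -0.071·(12.0) = -0.8520
  sulphur-dioxide contribution → 0.4875 μm/a
  chloride contribution → 1.058 μm/a
  ⇒ r_corr(zinc) = 1.545 μm/a
  mass loss = 1.545 μm/a × 7.14 g/cm³ = 11.03 g·m⁻²·a⁻¹
copper: temperature factor f = -0.080·(12.0) = -0.9600
  sulphur-dioxide contribution → 0.3779 μm/a
  chloride contribution → 1.178 μm/a
  ⇒ r_corr(copper) = 1.556 μm/a
  mass loss = 1.556 μm/a × 8.96 g/cm³ = 13.94 g·m⁻²·a⁻¹
Ordering by g·m⁻²·a⁻¹: copper (13.9) > zinc (11)

["copper", "zinc"]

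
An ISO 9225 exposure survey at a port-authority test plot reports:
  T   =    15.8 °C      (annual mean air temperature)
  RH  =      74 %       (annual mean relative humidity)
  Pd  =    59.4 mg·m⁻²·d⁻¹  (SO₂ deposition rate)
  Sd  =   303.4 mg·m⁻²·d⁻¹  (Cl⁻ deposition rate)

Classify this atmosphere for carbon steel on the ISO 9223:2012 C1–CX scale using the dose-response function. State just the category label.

carbon steel: T>10 °C ⇒ hinge -0.054·(15.8−10) = -0.3132
  Pd branch = 1.77·Pd^0.52·e^(0.02·RH+f) = 47.54 μm/a
  Sd branch = 0.102·Sd^0.62·e^(0.033·RH+0.04·T) = 76.29 μm/a
  r_corr = 47.54 + 76.29 = 123.8 μm/a
124 μm/a falls in (80, 200] for carbon steel → category C5

C5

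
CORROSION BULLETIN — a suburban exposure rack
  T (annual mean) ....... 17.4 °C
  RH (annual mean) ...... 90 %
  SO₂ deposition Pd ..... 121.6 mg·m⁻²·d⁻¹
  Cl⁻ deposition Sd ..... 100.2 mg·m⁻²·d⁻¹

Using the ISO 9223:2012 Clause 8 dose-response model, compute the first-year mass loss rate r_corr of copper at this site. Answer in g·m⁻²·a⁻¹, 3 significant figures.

r_corr = 37.6 g·m⁻²·a⁻¹

copper: T>10 °C ⇒ hinge -0.080·(17.4−10) = -0.5920
  sulphur-dioxide contribution → 2.067 μm/a
  chloride contribution → 2.13 μm/a
  total first-year rate 4.197 μm/a
Convert to mass loss: 4.197 μm/a × 8.96 g/cm³ = 37.6 g·m⁻²·a⁻¹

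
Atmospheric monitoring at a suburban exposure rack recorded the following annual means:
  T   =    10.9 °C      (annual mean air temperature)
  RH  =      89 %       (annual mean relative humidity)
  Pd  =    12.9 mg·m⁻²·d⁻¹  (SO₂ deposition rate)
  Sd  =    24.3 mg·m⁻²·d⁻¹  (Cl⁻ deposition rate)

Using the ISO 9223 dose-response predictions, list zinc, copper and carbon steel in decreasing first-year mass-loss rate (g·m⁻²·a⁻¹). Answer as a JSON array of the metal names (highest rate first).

zinc: T>10 °C ⇒ hinge -0.071·(10.9−10) = -0.0639
  sulphur-dioxide contribution → 2.236 μm/a
  chloride contribution → 0.5552 μm/a
  ⇒ r_corr(zinc) = 2.791 μm/a
  mass loss = 2.791 μm/a × 7.14 g/cm³ = 19.93 g·m⁻²·a⁻¹
copper: f(T) = -0.080·(T−10) [T>10 °C] = -0.0720
  sulphur-dioxide contribution → 1.829 μm/a
  chloride contribution → 1.019 μm/a
  ⇒ r_corr(copper) = 2.848 μm/a
  mass loss = 2.848 μm/a × 8.96 g/cm³ = 25.52 g·m⁻²·a⁻¹
carbon steel: f(T) = -0.054·(T−10) [T>10 °C] = -0.0486
  sulphur-dioxide contribution → 37.79 μm/a
  chloride contribution → 21.51 μm/a
  ⇒ r_corr(carbon steel) = 59.3 μm/a
  mass loss = 59.3 μm/a × 7.85 g/cm³ = 465.5 g·m⁻²·a⁻¹
Ordering by g·m⁻²·a⁻¹: carbon steel (465) > copper (25.5) > zinc (19.9)

["carbon steel", "copper", "zinc"]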